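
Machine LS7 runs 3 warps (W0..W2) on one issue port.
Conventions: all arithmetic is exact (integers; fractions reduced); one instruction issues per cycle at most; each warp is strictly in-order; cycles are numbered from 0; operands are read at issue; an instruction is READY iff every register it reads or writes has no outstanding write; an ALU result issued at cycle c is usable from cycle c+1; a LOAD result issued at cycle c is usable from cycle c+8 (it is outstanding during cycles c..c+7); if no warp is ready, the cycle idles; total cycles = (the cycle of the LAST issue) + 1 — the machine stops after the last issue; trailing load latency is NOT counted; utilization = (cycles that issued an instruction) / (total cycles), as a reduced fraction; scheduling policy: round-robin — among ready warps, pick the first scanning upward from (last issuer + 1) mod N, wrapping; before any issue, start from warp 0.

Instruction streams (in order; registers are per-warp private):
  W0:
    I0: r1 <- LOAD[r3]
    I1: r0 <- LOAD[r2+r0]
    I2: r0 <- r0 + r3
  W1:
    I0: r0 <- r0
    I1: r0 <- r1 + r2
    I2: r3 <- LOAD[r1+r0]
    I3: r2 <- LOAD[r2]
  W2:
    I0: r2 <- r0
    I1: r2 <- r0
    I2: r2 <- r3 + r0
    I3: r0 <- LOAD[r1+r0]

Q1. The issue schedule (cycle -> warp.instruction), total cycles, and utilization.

cycle 0: W0.I0
cycle 1: W1.I0
cycle 2: W2.I0
cycle 3: W0.I1
cycle 4: W1.I1
cycle 5: W2.I1
cycle 6: W1.I2
cycle 7: W2.I2
cycle 8: W1.I3
cycle 9: W2.I3
cycle 10: idle
cycle 11: W0.I2

Answer: 12 cycles, utilization 11/12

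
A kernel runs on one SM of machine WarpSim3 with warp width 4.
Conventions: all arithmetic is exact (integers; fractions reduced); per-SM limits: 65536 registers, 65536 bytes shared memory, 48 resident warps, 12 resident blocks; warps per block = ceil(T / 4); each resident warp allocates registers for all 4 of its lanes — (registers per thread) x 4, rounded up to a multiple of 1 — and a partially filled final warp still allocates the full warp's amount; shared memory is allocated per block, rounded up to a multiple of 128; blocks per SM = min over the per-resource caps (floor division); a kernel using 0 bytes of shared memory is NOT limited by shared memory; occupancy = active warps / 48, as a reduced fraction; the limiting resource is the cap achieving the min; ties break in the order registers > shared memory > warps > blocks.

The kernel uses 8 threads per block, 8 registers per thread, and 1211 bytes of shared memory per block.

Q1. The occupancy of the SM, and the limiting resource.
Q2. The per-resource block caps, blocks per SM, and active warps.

Answer: occupancy 1/2, limited by blocks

registers: 1024 blocks
shared memory: 51 blocks
warps: 24 blocks
blocks: 12 blocks

Answer: 12 blocks, 24 active warps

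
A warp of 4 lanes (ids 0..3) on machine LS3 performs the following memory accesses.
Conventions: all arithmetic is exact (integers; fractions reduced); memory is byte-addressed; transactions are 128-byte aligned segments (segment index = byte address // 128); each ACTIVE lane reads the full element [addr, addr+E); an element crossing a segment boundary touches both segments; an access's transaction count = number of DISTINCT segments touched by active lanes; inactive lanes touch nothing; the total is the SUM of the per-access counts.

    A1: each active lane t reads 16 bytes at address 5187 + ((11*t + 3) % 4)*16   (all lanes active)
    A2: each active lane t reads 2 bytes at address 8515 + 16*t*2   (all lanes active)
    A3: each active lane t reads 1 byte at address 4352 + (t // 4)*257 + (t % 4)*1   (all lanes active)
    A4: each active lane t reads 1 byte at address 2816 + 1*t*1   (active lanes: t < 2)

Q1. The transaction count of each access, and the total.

A1: 2 transactions
A2: 2 transactions
A3: 1 transaction
A4: 1 transaction

Answer: 2,2,1,1; total 6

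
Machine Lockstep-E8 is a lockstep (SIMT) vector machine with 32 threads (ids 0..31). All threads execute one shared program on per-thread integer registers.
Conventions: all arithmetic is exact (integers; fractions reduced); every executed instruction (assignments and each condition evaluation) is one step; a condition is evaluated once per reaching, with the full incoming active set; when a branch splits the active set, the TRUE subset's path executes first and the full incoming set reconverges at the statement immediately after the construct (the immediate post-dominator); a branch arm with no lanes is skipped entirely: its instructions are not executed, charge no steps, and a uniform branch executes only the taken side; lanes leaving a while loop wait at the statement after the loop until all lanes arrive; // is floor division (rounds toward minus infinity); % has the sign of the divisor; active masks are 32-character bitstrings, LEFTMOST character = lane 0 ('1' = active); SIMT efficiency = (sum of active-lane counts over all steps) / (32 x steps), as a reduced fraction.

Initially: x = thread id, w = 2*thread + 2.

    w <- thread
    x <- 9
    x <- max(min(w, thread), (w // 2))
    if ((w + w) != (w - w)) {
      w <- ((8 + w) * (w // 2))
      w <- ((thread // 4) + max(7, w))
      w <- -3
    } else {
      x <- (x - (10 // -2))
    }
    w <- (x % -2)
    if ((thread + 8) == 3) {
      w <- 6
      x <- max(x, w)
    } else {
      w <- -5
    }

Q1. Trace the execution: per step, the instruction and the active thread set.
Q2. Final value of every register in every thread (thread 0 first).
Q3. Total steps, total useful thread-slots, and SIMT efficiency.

step 0: w <- thread                  11111111111111111111111111111111
step 1: x <- 9                       11111111111111111111111111111111
step 2: x <- max(min(w, thread), (w // 2)) 11111111111111111111111111111111
step 3: eval ((w + w) != (w - w))    11111111111111111111111111111111
step 4: w <- ((8 + w) * (w // 2))    01111111111111111111111111111111
step 5: w <- ((thread // 4) + max(7, w)) 01111111111111111111111111111111
step 6: w <- -3                      01111111111111111111111111111111
step 7: x <- (x - (10 // -2))        10000000000000000000000000000000
step 8: w <- (x % -2)                11111111111111111111111111111111
step 9: eval ((thread + 8) == 3)     11111111111111111111111111111111
step 10: w <- -5                      11111111111111111111111111111111

Answer: 11 steps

x: 5,1,2,3,4,5,6,7,8,9,10,11,12,13,14,15,16,17,18,19,20,21,22,23,24,25,26,27,28,29,30,31
w: -5,-5,-5,-5,-5,-5,-5,-5,-5,-5,-5,-5,-5,-5,-5,-5,-5,-5,-5,-5,-5,-5,-5,-5,-5,-5,-5,-5,-5,-5,-5,-5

steps = 11; useful = 318; efficiency = 318/352 = 159/176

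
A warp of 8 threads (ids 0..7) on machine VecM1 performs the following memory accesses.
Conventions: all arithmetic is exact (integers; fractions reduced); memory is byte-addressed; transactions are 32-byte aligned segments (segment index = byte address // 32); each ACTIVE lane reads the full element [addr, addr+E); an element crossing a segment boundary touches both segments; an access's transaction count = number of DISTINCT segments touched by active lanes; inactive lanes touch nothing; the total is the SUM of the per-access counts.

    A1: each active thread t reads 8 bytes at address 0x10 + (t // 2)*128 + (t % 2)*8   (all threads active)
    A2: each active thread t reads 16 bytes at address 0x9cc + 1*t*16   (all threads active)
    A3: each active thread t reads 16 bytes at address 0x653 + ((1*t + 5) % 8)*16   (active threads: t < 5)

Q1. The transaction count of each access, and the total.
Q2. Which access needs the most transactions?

A1: 4 transactions
A2: 5 transactions
A3: 4 transactions

Answer: 4,5,4; total 13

Answer: A2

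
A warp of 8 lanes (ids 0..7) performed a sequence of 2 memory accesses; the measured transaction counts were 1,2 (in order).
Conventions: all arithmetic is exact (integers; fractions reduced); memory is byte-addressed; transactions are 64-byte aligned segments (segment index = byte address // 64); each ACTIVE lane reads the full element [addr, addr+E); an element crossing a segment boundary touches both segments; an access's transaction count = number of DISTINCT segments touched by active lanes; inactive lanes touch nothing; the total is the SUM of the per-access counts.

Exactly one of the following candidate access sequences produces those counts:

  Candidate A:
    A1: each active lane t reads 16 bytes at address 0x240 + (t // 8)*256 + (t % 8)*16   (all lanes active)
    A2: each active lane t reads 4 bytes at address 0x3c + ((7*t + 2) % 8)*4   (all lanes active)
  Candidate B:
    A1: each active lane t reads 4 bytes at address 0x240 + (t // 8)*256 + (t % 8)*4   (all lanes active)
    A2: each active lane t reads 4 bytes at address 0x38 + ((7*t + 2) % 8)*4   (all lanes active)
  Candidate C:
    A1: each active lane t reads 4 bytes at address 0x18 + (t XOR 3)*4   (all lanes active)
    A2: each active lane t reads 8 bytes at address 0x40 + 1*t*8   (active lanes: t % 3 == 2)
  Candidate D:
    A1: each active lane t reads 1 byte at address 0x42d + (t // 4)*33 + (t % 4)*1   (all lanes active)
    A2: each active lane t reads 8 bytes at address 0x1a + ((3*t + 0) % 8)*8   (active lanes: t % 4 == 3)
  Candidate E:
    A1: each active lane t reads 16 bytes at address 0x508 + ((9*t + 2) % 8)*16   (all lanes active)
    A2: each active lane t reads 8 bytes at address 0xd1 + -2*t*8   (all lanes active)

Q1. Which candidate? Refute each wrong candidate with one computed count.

A: A1 gives 2 transactions, not 1
C: A2 gives 1 transaction, not 2
D: A1 gives 2 transactions, not 1
E: A1 gives 3 transactions, not 1
B: all counts match (1,2)

Answer: B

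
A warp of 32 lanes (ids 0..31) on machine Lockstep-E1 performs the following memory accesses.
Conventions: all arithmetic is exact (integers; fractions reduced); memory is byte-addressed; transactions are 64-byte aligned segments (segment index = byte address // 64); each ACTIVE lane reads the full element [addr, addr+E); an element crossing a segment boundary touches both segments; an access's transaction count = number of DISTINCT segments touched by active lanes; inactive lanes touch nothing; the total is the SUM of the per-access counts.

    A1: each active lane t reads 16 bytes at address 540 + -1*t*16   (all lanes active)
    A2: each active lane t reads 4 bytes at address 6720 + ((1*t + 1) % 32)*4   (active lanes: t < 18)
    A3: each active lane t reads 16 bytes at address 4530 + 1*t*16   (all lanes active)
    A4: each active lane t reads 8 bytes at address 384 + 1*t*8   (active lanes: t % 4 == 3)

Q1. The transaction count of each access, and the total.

A1: 9 transactions
A2: 2 transactions
A3: 9 transactions
A4: 4 transactions

Answer: 9,2,9,4; total 24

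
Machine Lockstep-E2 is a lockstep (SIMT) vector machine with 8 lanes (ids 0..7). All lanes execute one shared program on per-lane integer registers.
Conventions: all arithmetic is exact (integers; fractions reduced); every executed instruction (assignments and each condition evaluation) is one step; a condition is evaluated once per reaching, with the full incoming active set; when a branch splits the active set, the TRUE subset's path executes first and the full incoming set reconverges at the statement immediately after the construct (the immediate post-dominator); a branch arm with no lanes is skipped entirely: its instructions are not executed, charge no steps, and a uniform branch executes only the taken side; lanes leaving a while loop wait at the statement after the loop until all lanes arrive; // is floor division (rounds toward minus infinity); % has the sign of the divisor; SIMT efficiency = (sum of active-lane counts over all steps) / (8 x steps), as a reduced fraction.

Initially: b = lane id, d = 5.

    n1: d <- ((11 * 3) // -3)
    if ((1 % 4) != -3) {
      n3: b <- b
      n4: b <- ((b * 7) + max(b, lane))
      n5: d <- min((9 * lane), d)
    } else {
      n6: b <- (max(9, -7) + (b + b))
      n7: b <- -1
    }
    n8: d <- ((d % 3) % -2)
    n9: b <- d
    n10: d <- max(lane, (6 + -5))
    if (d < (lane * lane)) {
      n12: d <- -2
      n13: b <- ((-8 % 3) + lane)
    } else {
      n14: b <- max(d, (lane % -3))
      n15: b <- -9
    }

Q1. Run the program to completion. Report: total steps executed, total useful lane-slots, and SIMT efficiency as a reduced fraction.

Answer: 13 steps, 88 useful, 11/13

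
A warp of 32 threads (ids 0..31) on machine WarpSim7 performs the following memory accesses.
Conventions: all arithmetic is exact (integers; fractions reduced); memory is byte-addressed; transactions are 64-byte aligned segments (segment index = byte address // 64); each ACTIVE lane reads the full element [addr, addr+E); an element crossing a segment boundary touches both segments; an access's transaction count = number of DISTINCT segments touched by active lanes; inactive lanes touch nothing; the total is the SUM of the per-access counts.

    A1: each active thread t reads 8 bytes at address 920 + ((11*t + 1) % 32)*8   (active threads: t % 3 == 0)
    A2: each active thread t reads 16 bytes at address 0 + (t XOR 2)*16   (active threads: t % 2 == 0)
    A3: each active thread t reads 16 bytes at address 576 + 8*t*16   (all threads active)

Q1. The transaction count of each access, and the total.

A1: 2 transactions
A2: 8 transactions
A3: 32 transactions

Answer: 2,8,32; total 42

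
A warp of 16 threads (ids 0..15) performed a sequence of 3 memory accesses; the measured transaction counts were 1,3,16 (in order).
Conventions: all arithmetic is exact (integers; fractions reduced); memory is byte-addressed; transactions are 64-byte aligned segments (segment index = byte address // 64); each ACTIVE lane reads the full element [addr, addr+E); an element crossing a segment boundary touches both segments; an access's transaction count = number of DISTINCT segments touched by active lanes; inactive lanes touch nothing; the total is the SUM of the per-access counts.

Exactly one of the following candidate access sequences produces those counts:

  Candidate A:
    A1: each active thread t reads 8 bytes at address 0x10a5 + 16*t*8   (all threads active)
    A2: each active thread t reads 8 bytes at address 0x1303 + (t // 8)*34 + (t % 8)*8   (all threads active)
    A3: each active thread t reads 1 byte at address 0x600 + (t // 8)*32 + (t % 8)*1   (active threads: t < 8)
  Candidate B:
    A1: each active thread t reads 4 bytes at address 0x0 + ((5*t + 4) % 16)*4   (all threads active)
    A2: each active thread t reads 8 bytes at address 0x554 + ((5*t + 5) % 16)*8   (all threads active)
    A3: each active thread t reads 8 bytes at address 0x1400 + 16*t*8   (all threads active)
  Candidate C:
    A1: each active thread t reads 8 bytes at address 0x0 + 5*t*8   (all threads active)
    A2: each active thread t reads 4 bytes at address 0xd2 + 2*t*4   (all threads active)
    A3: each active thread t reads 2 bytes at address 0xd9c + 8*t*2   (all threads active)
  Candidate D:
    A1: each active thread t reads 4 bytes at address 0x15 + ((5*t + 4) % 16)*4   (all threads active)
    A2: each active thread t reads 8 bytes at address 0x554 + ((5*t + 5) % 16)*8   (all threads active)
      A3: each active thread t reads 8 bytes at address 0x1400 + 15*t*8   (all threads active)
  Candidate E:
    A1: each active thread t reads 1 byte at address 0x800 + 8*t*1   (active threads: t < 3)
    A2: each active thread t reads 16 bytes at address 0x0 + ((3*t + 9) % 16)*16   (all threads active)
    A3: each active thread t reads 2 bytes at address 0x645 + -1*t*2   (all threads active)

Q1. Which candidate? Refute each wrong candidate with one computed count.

A: A1 gives 16 transactions, not 1
C: A1 gives 10 transactions, not 1
D: A1 gives 2 transactions, not 1
E: A2 gives 4 transactions, not 3
B: all counts match (1,3,16)

Answer: B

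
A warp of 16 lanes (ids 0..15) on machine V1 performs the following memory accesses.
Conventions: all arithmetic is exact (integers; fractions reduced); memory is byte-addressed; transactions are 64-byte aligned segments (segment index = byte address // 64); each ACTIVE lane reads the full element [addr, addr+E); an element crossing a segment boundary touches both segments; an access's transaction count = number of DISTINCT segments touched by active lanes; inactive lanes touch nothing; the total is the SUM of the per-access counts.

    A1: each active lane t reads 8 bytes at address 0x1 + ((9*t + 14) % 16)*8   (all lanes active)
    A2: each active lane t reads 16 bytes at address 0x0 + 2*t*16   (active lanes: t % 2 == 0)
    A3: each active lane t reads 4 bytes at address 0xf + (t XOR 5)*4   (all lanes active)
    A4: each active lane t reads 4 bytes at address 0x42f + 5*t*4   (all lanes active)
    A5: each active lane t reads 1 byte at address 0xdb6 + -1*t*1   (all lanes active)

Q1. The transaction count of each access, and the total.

A1: 3 transactions
A2: 8 transactions
A3: 2 transactions
A4: 6 transactions
A5: 1 transaction

Answer: 3,8,2,6,1; total 20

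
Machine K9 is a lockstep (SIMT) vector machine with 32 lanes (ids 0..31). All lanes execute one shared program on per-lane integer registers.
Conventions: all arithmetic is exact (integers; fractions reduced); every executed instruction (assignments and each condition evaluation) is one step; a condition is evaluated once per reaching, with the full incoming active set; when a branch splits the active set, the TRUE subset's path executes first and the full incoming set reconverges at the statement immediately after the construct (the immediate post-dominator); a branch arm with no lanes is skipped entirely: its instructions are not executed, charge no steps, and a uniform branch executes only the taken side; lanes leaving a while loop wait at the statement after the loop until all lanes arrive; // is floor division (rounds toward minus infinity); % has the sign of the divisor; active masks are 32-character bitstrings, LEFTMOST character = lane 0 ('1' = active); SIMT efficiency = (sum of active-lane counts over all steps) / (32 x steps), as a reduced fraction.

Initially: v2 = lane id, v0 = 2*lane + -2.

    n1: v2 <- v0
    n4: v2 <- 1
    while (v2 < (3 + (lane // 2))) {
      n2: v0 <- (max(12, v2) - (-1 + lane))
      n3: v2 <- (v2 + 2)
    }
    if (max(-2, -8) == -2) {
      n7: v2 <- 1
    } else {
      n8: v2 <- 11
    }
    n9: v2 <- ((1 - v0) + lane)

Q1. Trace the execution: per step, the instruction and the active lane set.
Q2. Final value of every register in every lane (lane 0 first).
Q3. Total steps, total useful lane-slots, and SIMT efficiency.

step 0: v2 <- v0                     11111111111111111111111111111111
step 1: v2 <- 1                      11111111111111111111111111111111
step 2: eval (v2 < (3 + (lane // 2))) 11111111111111111111111111111111
step 3: v0 <- (max(12, v2) - (-1 + lane)) 11111111111111111111111111111111
step 4: v2 <- (v2 + 2)               11111111111111111111111111111111
step 5: eval (v2 < (3 + (lane // 2))) 11111111111111111111111111111111
step 6: v0 <- (max(12, v2) - (-1 + lane)) 00111111111111111111111111111111
step 7: v2 <- (v2 + 2)               00111111111111111111111111111111
step 8: eval (v2 < (3 + (lane // 2))) 00111111111111111111111111111111
step 9: v0 <- (max(12, v2) - (-1 + lane)) 00000011111111111111111111111111
step 10: v2 <- (v2 + 2)               00000011111111111111111111111111
step 11: eval (v2 < (3 + (lane // 2))) 00000011111111111111111111111111
step 12: v0 <- (max(12, v2) - (-1 + lane)) 00000000001111111111111111111111
step 13: v2 <- (v2 + 2)               00000000001111111111111111111111
step 14: eval (v2 < (3 + (lane // 2))) 00000000001111111111111111111111
step 15: v0 <- (max(12, v2) - (-1 + lane)) 00000000000000111111111111111111
step 16: v2 <- (v2 + 2)               00000000000000111111111111111111
step 17: eval (v2 < (3 + (lane // 2))) 00000000000000111111111111111111
step 18: v0 <- (max(12, v2) - (-1 + lane)) 00000000000000000011111111111111
step 19: v2 <- (v2 + 2)               00000000000000000011111111111111
step 20: eval (v2 < (3 + (lane // 2))) 00000000000000000011111111111111
step 21: v0 <- (max(12, v2) - (-1 + lane)) 00000000000000000000001111111111
step 22: v2 <- (v2 + 2)               00000000000000000000001111111111
step 23: eval (v2 < (3 + (lane // 2))) 00000000000000000000001111111111
step 24: v0 <- (max(12, v2) - (-1 + lane)) 00000000000000000000000000111111
step 25: v2 <- (v2 + 2)               00000000000000000000000000111111
step 26: eval (v2 < (3 + (lane // 2))) 00000000000000000000000000111111
step 27: v0 <- (max(12, v2) - (-1 + lane)) 00000000000000000000000000000011
step 28: v2 <- (v2 + 2)               00000000000000000000000000000011
step 29: eval (v2 < (3 + (lane // 2))) 00000000000000000000000000000011
step 30: eval (max(-2, -8) == -2)     11111111111111111111111111111111
step 31: v2 <- 1                      11111111111111111111111111111111
step 32: v2 <- ((1 - v0) + lane)      11111111111111111111111111111111

Answer: 33 steps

v2: -12,-10,-8,-6,-4,-2,0,2,4,6,8,10,12,14,16,18,20,22,24,26,28,30,31,33,35,37,37,39,41,43,43,45
v0: 13,12,11,10,9,8,7,6,5,4,3,2,1,0,-1,-2,-3,-4,-5,-6,-7,-8,-8,-9,-10,-11,-10,-11,-12,-13,-12,-13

steps = 33; useful = 672; efficiency = 672/1056 = 7/11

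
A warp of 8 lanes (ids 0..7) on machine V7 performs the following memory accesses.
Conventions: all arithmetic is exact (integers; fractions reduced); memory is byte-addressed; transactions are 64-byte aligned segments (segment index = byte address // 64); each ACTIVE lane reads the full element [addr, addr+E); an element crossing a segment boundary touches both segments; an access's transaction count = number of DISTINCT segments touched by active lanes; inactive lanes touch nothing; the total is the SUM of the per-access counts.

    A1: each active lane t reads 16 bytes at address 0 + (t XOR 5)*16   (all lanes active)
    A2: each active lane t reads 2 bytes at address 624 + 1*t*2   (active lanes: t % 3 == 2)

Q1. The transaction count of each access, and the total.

A1: 2 transactions
A2: 1 transaction

Answer: 2,1; total 3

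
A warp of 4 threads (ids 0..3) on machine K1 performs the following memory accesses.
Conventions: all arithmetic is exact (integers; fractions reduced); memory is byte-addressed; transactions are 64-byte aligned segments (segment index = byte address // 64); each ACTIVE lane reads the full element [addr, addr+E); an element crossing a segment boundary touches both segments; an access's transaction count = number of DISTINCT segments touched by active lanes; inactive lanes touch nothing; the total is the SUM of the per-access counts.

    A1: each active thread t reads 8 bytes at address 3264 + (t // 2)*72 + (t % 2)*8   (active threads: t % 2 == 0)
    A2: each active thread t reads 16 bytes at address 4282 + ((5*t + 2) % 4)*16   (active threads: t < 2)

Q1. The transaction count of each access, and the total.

A1: 2 transactions
A2: 1 transaction

Answer: 2,1; total 3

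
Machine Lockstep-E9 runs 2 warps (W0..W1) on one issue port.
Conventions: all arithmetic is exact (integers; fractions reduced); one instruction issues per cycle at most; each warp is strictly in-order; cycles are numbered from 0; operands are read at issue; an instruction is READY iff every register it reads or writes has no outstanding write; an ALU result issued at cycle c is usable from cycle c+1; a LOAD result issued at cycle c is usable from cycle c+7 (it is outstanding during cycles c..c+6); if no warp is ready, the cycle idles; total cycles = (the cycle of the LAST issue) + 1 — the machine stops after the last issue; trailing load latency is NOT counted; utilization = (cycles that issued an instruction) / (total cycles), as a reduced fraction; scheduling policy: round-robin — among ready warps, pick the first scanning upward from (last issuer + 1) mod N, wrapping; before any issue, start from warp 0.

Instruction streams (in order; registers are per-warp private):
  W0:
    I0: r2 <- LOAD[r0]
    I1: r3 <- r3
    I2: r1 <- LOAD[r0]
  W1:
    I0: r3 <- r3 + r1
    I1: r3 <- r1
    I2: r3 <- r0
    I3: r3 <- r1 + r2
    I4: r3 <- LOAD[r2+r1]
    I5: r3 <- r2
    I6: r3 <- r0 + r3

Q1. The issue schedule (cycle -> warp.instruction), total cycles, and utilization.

cycle 0: W0.I0
cycle 1: W1.I0
cycle 2: W0.I1
cycle 3: W1.I1
cycle 4: W0.I2
cycle 5: W1.I2
cycle 6: W1.I3
cycle 7: W1.I4
cycle 8: idle
cycle 9: idle
cycle 10: idle
cycle 11: idle
cycle 12: idle
cycle 13: idle
cycle 14: W1.I5
cycle 15: W1.I6

Answer: 16 cycles, utilization 5/8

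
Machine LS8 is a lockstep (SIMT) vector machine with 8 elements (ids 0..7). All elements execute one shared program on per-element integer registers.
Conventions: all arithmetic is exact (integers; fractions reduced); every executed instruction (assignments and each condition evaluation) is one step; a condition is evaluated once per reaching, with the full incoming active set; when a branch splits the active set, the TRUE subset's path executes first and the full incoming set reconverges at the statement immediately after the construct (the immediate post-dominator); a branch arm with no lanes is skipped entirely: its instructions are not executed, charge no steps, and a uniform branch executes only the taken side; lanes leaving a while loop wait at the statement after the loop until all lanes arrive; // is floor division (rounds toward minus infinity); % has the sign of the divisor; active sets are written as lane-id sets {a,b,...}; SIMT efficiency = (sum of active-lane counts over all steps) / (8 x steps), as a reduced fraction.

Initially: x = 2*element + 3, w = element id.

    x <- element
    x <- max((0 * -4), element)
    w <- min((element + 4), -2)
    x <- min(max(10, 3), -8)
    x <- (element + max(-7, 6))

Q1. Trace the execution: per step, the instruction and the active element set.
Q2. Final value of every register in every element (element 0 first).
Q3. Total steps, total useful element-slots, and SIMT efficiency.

step 0: x <- element                 {0,1,2,3,4,5,6,7}
step 1: x <- max((0 * -4), element)  {0,1,2,3,4,5,6,7}
step 2: w <- min((element + 4), -2)  {0,1,2,3,4,5,6,7}
step 3: x <- min(max(10, 3), -8)     {0,1,2,3,4,5,6,7}
step 4: x <- (element + max(-7, 6))  {0,1,2,3,4,5,6,7}

Answer: 5 steps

x: 6,7,8,9,10,11,12,13
w: -2,-2,-2,-2,-2,-2,-2,-2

steps = 5; useful = 40; efficiency = 40/40 = 1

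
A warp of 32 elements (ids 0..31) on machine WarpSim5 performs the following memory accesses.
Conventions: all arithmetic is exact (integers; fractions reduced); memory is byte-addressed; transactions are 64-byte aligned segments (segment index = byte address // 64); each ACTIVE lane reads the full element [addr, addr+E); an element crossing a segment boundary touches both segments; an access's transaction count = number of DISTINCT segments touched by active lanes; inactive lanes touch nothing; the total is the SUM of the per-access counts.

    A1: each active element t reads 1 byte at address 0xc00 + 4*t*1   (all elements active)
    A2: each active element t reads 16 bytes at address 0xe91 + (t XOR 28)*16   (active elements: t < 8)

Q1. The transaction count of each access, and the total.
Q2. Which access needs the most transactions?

A1: 2 transactions
A2: 3 transactions

Answer: 2,3; total 5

Answer: A2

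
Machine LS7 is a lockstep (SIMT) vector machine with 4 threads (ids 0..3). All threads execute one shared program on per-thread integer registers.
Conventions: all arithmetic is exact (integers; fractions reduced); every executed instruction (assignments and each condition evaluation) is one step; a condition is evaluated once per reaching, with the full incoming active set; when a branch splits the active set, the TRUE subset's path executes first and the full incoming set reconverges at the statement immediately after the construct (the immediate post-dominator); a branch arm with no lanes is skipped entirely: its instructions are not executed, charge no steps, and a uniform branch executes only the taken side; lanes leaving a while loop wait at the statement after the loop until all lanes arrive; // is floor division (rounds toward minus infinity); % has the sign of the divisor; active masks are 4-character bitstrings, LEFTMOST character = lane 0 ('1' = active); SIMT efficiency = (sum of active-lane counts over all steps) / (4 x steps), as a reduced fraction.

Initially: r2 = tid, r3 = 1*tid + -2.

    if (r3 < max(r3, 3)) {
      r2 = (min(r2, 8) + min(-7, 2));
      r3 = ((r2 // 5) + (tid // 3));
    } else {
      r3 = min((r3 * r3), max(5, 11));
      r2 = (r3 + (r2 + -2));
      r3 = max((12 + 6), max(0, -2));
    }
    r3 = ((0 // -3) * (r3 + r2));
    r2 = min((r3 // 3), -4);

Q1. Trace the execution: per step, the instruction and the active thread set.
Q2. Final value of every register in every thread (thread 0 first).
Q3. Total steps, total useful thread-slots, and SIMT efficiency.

step 0: eval (r3 < max(r3, 3))       1111
step 1: r2 <- (min(r2, 8) + min(-7, 2)) 1111
step 2: r3 <- ((r2 // 5) + (tid // 3)) 1111
step 3: r3 <- ((0 // -3) * (r3 + r2)) 1111
step 4: r2 <- min((r3 // 3), -4)     1111

Answer: 5 steps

r2: -4,-4,-4,-4
r3: 0,0,0,0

steps = 5; useful = 20; efficiency = 20/20 = 1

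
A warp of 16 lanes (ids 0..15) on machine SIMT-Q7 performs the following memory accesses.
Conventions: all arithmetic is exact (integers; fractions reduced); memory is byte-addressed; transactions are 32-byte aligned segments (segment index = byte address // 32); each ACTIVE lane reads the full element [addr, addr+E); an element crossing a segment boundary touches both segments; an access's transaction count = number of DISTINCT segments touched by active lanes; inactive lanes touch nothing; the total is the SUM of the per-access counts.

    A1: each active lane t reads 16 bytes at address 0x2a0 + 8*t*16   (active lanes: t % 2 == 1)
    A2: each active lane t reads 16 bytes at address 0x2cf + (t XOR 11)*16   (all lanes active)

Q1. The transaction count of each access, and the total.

A1: 8 transactions
A2: 9 transactions

Answer: 8,9; total 17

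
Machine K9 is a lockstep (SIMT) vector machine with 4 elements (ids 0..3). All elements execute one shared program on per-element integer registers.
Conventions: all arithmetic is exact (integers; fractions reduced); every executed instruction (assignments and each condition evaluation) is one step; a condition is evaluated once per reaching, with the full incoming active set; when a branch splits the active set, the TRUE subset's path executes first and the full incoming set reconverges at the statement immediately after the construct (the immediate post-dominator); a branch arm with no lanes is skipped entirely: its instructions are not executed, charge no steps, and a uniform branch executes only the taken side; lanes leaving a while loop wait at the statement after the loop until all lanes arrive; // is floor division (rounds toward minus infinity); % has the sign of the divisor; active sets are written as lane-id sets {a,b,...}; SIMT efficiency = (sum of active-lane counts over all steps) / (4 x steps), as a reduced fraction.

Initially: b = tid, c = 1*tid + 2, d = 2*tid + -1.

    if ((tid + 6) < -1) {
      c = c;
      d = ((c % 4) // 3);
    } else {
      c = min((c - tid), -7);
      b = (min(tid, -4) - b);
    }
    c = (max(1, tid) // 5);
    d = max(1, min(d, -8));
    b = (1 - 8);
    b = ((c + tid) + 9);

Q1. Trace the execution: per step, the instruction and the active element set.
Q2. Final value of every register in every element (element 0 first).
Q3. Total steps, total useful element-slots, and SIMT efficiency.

step 0: eval ((tid + 6) < -1)        {0,1,2,3}
step 1: c <- min((c - tid), -7)      {0,1,2,3}
step 2: b <- (min(tid, -4) - b)      {0,1,2,3}
step 3: c <- (max(1, tid) // 5)      {0,1,2,3}
step 4: d <- max(1, min(d, -8))      {0,1,2,3}
step 5: b <- (1 - 8)                 {0,1,2,3}
step 6: b <- ((c + tid) + 9)         {0,1,2,3}

Answer: 7 steps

b: 9,10,11,12
c: 0,0,0,0
d: 1,1,1,1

steps = 7; useful = 28; efficiency = 28/28 = 1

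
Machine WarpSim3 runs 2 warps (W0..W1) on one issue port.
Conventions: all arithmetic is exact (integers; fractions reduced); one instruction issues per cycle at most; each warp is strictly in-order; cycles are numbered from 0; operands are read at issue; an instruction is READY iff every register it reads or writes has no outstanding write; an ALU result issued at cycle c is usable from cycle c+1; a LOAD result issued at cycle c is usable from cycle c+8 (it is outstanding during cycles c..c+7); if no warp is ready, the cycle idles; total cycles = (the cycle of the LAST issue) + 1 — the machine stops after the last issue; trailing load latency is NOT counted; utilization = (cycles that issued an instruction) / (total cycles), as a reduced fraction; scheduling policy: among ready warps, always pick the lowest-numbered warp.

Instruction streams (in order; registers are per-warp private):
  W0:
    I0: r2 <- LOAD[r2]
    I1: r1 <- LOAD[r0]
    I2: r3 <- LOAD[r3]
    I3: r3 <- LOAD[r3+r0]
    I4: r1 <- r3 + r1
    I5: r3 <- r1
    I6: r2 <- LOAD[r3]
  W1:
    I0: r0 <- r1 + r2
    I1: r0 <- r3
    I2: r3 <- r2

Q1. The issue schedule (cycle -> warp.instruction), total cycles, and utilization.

cycle 0: W0.I0
cycle 1: W0.I1
cycle 2: W0.I2
cycle 3: W1.I0
cycle 4: W1.I1
cycle 5: W1.I2
cycle 6: idle
cycle 7: idle
cycle 8: idle
cycle 9: idle
cycle 10: W0.I3
cycle 11: idle
cycle 12: idle
cycle 13: idle
cycle 14: idle
cycle 15: idle
cycle 16: idle
cycle 17: idle
cycle 18: W0.I4
cycle 19: W0.I5
cycle 20: W0.I6

Answer: 21 cycles, utilization 10/21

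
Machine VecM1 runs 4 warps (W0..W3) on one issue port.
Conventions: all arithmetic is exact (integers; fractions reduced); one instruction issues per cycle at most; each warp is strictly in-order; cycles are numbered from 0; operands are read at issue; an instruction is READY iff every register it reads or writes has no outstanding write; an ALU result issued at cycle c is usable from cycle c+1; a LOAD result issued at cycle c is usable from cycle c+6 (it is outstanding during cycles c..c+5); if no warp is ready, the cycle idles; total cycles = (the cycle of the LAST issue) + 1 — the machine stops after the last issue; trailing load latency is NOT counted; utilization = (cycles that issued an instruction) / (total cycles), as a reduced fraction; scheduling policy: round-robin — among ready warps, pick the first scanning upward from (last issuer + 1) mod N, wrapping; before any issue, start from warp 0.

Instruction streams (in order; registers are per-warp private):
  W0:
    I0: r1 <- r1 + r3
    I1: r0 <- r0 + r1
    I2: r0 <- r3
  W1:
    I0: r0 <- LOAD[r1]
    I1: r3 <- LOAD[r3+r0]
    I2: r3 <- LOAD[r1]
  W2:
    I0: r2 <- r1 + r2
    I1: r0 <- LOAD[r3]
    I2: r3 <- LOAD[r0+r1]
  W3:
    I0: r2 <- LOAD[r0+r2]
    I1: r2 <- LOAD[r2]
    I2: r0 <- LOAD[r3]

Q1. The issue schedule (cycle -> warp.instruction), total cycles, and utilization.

cycle 0: W0.I0
cycle 1: W1.I0
cycle 2: W2.I0
cycle 3: W3.I0
cycle 4: W0.I1
cycle 5: W2.I1
cycle 6: W0.I2
cycle 7: W1.I1
cycle 8: idle
cycle 9: W3.I1
cycle 10: W3.I2
cycle 11: W2.I2
cycle 12: idle
cycle 13: W1.I2

Answer: 14 cycles, utilization 6/7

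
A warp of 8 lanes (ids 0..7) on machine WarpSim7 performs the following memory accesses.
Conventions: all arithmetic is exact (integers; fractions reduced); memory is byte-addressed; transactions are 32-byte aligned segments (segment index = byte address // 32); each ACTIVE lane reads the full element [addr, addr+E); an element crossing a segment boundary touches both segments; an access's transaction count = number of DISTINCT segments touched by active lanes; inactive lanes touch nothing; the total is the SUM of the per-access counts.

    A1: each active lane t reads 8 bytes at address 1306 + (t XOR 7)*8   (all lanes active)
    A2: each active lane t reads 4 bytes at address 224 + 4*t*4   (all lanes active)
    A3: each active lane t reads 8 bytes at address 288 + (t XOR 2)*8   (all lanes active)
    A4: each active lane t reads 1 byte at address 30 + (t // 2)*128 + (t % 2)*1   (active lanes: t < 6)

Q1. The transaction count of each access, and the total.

A1: 3 transactions
A2: 4 transactions
A3: 2 transactions
A4: 3 transactions

Answer: 3,4,2,3; total 12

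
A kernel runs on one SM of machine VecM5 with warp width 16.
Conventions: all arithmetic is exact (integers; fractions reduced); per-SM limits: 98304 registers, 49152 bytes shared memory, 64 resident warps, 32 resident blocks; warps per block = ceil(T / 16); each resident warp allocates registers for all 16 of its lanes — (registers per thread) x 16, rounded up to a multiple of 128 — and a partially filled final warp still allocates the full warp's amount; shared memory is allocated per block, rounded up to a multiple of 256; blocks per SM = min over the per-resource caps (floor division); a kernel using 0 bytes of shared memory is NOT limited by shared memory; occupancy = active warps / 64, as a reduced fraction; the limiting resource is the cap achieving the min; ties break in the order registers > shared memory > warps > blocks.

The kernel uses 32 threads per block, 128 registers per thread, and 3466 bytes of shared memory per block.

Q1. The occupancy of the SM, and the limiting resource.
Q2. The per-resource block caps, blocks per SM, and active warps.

Answer: occupancy 13/32, limited by shared memory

registers: 24 blocks
shared memory: 13 blocks
warps: 32 blocks
blocks: 32 blocks

Answer: 13 blocks, 26 active warps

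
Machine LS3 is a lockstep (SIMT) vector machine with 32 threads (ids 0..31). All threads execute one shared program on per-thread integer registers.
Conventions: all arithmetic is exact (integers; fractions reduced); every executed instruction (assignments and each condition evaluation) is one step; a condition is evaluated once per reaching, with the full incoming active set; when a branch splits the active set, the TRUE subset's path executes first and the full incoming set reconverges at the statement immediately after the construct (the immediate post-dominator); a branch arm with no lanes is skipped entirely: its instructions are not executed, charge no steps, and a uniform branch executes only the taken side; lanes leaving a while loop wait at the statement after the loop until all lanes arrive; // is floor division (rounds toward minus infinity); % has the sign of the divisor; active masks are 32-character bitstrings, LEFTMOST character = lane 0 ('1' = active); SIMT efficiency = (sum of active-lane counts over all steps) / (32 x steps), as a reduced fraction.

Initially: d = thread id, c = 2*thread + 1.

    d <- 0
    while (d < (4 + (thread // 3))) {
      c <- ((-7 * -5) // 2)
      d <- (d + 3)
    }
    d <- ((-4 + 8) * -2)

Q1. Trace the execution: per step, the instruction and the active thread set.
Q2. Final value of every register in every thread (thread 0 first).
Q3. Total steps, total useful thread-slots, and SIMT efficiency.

step 0: d <- 0                       11111111111111111111111111111111
step 1: eval (d < (4 + (thread // 3))) 11111111111111111111111111111111
step 2: c <- ((-7 * -5) // 2)        11111111111111111111111111111111
step 3: d <- (d + 3)                 11111111111111111111111111111111
step 4: eval (d < (4 + (thread // 3))) 11111111111111111111111111111111
step 5: c <- ((-7 * -5) // 2)        11111111111111111111111111111111
step 6: d <- (d + 3)                 11111111111111111111111111111111
step 7: eval (d < (4 + (thread // 3))) 11111111111111111111111111111111
step 8: c <- ((-7 * -5) // 2)        00000000011111111111111111111111
step 9: d <- (d + 3)                 00000000011111111111111111111111
step 10: eval (d < (4 + (thread // 3))) 00000000011111111111111111111111
step 11: c <- ((-7 * -5) // 2)        00000000000000000011111111111111
step 12: d <- (d + 3)                 00000000000000000011111111111111
step 13: eval (d < (4 + (thread // 3))) 00000000000000000011111111111111
step 14: c <- ((-7 * -5) // 2)        00000000000000000000000000011111
step 15: d <- (d + 3)                 00000000000000000000000000011111
step 16: eval (d < (4 + (thread // 3))) 00000000000000000000000000011111
step 17: d <- ((-4 + 8) * -2)         11111111111111111111111111111111

Answer: 18 steps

d: -8,-8,-8,-8,-8,-8,-8,-8,-8,-8,-8,-8,-8,-8,-8,-8,-8,-8,-8,-8,-8,-8,-8,-8,-8,-8,-8,-8,-8,-8,-8,-8
c: 17,17,17,17,17,17,17,17,17,17,17,17,17,17,17,17,17,17,17,17,17,17,17,17,17,17,17,17,17,17,17,17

steps = 18; useful = 414; efficiency = 414/576 = 23/32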